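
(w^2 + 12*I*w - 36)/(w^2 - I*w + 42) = (w + 6*I)/(w - 7*I)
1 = 1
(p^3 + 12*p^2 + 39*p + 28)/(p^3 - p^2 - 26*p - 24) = (p + 7)/(p - 6)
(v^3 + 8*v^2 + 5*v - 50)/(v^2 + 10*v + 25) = v - 2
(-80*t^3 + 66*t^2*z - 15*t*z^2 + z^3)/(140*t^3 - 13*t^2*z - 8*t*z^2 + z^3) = (16*t^2 - 10*t*z + z^2)/(-28*t^2 - 3*t*z + z^2)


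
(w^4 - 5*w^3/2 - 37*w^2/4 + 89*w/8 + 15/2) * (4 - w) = -w^5 + 13*w^4/2 - 3*w^3/4 - 385*w^2/8 + 37*w + 30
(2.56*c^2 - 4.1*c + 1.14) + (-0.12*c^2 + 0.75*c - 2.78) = 2.44*c^2 - 3.35*c - 1.64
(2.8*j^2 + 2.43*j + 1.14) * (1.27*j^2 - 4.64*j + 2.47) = 3.556*j^4 - 9.9059*j^3 - 2.9114*j^2 + 0.712500000000001*j + 2.8158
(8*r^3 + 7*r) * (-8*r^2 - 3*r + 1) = -64*r^5 - 24*r^4 - 48*r^3 - 21*r^2 + 7*r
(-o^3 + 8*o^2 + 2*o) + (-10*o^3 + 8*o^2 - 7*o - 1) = -11*o^3 + 16*o^2 - 5*o - 1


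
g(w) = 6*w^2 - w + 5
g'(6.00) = 71.00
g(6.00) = 215.00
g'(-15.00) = -181.00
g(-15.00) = 1370.00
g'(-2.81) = -34.72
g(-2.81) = 55.19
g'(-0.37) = -5.44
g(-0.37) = 6.19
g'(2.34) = 27.08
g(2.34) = 35.51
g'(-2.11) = -26.32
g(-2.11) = 33.82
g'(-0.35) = -5.20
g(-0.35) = 6.08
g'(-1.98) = -24.76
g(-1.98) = 30.50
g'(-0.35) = -5.20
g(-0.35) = 6.08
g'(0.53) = 5.36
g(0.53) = 6.16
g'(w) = 12*w - 1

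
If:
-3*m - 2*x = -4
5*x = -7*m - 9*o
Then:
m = 4/3 - 2*x/3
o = -x/27 - 28/27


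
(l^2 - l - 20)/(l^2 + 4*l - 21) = (l^2 - l - 20)/(l^2 + 4*l - 21)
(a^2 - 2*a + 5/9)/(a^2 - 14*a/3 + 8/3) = (9*a^2 - 18*a + 5)/(3*(3*a^2 - 14*a + 8))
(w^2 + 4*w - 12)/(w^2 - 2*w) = (w + 6)/w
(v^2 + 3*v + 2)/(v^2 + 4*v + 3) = (v + 2)/(v + 3)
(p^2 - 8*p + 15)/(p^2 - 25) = (p - 3)/(p + 5)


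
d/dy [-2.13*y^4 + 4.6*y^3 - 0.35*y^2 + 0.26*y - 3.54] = -8.52*y^3 + 13.8*y^2 - 0.7*y + 0.26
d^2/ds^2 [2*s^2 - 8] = 4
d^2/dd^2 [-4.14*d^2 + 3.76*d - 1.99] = -8.28000000000000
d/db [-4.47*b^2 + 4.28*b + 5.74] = 4.28 - 8.94*b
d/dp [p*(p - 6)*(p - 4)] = 3*p^2 - 20*p + 24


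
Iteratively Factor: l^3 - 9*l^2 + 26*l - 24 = (l - 2)*(l^2 - 7*l + 12) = (l - 3)*(l - 2)*(l - 4)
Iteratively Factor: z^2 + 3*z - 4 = (z + 4)*(z - 1)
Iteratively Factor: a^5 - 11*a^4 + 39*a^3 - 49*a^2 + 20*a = (a - 1)*(a^4 - 10*a^3 + 29*a^2 - 20*a) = (a - 1)^2*(a^3 - 9*a^2 + 20*a) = a*(a - 1)^2*(a^2 - 9*a + 20) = a*(a - 4)*(a - 1)^2*(a - 5)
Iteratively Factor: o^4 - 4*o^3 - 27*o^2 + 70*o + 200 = (o + 4)*(o^3 - 8*o^2 + 5*o + 50) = (o - 5)*(o + 4)*(o^2 - 3*o - 10) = (o - 5)^2*(o + 4)*(o + 2)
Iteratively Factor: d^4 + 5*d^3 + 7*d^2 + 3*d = (d + 1)*(d^3 + 4*d^2 + 3*d) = d*(d + 1)*(d^2 + 4*d + 3) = d*(d + 1)*(d + 3)*(d + 1)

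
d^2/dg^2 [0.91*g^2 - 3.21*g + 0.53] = 1.82000000000000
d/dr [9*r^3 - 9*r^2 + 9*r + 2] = 27*r^2 - 18*r + 9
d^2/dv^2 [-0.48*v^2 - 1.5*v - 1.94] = -0.960000000000000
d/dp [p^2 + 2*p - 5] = 2*p + 2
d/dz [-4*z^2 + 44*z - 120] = 44 - 8*z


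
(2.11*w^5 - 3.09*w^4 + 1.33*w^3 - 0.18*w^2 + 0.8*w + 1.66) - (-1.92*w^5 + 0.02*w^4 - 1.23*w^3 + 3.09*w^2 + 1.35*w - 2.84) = 4.03*w^5 - 3.11*w^4 + 2.56*w^3 - 3.27*w^2 - 0.55*w + 4.5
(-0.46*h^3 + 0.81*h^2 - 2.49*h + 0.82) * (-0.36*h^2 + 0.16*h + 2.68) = 0.1656*h^5 - 0.3652*h^4 - 0.2068*h^3 + 1.4772*h^2 - 6.542*h + 2.1976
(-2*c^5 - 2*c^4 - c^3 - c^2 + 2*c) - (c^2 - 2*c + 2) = -2*c^5 - 2*c^4 - c^3 - 2*c^2 + 4*c - 2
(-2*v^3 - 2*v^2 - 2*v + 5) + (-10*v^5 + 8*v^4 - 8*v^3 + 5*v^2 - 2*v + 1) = -10*v^5 + 8*v^4 - 10*v^3 + 3*v^2 - 4*v + 6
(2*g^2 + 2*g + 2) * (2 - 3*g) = -6*g^3 - 2*g^2 - 2*g + 4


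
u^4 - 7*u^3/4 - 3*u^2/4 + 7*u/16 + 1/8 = (u - 2)*(u - 1/2)*(u + 1/4)*(u + 1/2)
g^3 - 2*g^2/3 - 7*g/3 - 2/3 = (g - 2)*(g + 1/3)*(g + 1)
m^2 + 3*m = m*(m + 3)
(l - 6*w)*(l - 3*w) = l^2 - 9*l*w + 18*w^2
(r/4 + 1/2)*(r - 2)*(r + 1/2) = r^3/4 + r^2/8 - r - 1/2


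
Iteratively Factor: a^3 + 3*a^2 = (a)*(a^2 + 3*a) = a^2*(a + 3)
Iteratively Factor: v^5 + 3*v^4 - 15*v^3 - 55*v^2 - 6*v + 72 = (v - 4)*(v^4 + 7*v^3 + 13*v^2 - 3*v - 18) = (v - 4)*(v + 3)*(v^3 + 4*v^2 + v - 6) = (v - 4)*(v + 2)*(v + 3)*(v^2 + 2*v - 3) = (v - 4)*(v + 2)*(v + 3)^2*(v - 1)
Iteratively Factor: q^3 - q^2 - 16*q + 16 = (q + 4)*(q^2 - 5*q + 4) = (q - 4)*(q + 4)*(q - 1)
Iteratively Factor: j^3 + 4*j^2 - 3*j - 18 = (j - 2)*(j^2 + 6*j + 9) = (j - 2)*(j + 3)*(j + 3)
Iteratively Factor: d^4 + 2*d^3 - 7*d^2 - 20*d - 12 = (d - 3)*(d^3 + 5*d^2 + 8*d + 4) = (d - 3)*(d + 1)*(d^2 + 4*d + 4) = (d - 3)*(d + 1)*(d + 2)*(d + 2)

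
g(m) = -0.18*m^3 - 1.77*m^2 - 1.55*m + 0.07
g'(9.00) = -77.15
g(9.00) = -288.47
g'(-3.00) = 4.21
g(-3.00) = -6.35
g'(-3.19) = 4.25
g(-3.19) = -7.15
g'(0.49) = -3.41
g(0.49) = -1.14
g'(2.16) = -11.72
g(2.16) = -13.35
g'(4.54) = -28.75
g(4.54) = -60.29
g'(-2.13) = 3.54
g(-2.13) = -2.92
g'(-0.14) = -1.06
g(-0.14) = 0.25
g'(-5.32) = 2.00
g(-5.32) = -14.68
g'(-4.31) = 3.68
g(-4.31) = -11.72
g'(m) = -0.54*m^2 - 3.54*m - 1.55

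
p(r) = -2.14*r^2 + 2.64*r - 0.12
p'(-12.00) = 54.00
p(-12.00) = -339.96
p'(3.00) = -10.20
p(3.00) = -11.46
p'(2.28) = -7.12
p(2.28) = -5.23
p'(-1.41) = 8.67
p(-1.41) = -8.10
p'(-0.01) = 2.68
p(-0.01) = -0.15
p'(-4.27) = 20.92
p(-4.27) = -50.41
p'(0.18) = 1.87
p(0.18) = 0.29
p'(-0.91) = 6.53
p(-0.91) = -4.29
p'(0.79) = -0.74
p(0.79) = 0.63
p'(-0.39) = 4.31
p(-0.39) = -1.48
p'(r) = 2.64 - 4.28*r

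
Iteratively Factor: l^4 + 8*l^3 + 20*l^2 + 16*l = (l + 2)*(l^3 + 6*l^2 + 8*l) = (l + 2)*(l + 4)*(l^2 + 2*l) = l*(l + 2)*(l + 4)*(l + 2)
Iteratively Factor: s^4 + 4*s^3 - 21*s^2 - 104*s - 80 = (s + 4)*(s^3 - 21*s - 20) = (s + 4)^2*(s^2 - 4*s - 5) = (s + 1)*(s + 4)^2*(s - 5)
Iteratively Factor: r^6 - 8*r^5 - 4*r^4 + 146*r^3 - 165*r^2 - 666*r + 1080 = (r + 3)*(r^5 - 11*r^4 + 29*r^3 + 59*r^2 - 342*r + 360) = (r + 3)^2*(r^4 - 14*r^3 + 71*r^2 - 154*r + 120) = (r - 4)*(r + 3)^2*(r^3 - 10*r^2 + 31*r - 30) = (r - 5)*(r - 4)*(r + 3)^2*(r^2 - 5*r + 6) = (r - 5)*(r - 4)*(r - 2)*(r + 3)^2*(r - 3)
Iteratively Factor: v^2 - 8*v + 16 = (v - 4)*(v - 4)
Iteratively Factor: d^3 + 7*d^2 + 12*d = (d + 4)*(d^2 + 3*d) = d*(d + 4)*(d + 3)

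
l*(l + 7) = l^2 + 7*l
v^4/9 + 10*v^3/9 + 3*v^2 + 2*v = v*(v/3 + 1/3)*(v/3 + 1)*(v + 6)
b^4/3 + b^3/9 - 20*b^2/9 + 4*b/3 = b*(b/3 + 1)*(b - 2)*(b - 2/3)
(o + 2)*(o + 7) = o^2 + 9*o + 14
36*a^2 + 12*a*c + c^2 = (6*a + c)^2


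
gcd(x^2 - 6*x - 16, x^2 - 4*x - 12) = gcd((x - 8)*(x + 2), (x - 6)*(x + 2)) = x + 2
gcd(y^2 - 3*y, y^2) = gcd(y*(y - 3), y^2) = y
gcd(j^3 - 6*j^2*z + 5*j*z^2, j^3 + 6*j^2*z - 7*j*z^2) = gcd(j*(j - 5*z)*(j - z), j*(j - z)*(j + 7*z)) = -j^2 + j*z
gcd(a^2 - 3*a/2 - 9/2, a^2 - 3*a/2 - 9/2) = a^2 - 3*a/2 - 9/2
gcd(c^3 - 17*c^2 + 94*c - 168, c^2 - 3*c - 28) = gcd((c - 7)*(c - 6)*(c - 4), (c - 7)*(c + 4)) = c - 7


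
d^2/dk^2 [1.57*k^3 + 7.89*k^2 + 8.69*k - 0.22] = 9.42*k + 15.78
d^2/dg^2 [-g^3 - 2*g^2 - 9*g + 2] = -6*g - 4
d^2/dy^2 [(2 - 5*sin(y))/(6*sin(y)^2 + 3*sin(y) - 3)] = (20*sin(y)^4 - 62*sin(y)^3 + 70*sin(y)^2 - 35*sin(y) + 2)/(3*(sin(y) + 1)^2*(2*sin(y) - 1)^3)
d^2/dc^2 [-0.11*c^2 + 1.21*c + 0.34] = -0.220000000000000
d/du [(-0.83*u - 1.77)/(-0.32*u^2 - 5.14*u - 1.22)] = (0.2656*u^2 + 4.2662*u - (0.64*u + 5.14)*(0.83*u + 1.77) + 1.0126)/(0.32*u^2 + 5.14*u + 1.22)^2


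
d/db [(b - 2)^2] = 2*b - 4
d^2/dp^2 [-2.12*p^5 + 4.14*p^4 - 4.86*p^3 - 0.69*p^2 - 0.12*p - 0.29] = -42.4*p^3 + 49.68*p^2 - 29.16*p - 1.38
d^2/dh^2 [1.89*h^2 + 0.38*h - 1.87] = 3.78000000000000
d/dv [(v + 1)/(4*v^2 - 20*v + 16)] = (v^2 - 5*v - (v + 1)*(2*v - 5) + 4)/(4*(v^2 - 5*v + 4)^2)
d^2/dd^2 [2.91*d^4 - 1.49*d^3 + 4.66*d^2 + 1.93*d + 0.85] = 34.92*d^2 - 8.94*d + 9.32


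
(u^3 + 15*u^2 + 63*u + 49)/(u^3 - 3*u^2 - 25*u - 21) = (u^2 + 14*u + 49)/(u^2 - 4*u - 21)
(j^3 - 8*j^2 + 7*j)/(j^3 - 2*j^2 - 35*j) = (j - 1)/(j + 5)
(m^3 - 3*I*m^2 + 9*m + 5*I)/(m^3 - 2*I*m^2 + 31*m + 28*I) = (m^2 - 4*I*m + 5)/(m^2 - 3*I*m + 28)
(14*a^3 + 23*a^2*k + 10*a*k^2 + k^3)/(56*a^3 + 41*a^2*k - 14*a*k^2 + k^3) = (14*a^2 + 9*a*k + k^2)/(56*a^2 - 15*a*k + k^2)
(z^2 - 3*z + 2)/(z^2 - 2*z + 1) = (z - 2)/(z - 1)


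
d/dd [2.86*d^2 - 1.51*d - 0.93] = 5.72*d - 1.51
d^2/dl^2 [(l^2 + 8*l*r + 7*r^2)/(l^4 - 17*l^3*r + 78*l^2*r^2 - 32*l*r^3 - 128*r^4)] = 6*(-l^3 - 12*l^2*r + 132*l*r^2 - 316*r^3)/(-l^7 + 38*l^6*r - 588*l^5*r^2 + 4744*l^4*r^3 - 21248*l^3*r^4 + 52224*l^2*r^5 - 65536*l*r^6 + 32768*r^7)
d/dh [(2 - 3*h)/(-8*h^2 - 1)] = (-24*h^2 + 32*h + 3)/(64*h^4 + 16*h^2 + 1)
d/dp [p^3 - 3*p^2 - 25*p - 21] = 3*p^2 - 6*p - 25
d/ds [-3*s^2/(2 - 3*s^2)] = -12*s/(9*s^4 - 12*s^2 + 4)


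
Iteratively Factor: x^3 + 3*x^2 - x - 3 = (x + 3)*(x^2 - 1) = (x + 1)*(x + 3)*(x - 1)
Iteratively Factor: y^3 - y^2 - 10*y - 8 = (y + 1)*(y^2 - 2*y - 8) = (y - 4)*(y + 1)*(y + 2)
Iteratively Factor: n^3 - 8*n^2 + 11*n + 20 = (n - 4)*(n^2 - 4*n - 5) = (n - 5)*(n - 4)*(n + 1)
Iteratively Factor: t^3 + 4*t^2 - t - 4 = (t + 1)*(t^2 + 3*t - 4) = (t - 1)*(t + 1)*(t + 4)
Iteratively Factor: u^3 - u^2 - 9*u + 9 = (u + 3)*(u^2 - 4*u + 3) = (u - 1)*(u + 3)*(u - 3)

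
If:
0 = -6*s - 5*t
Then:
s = -5*t/6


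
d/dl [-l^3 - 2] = -3*l^2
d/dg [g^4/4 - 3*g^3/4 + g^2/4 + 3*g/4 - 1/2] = g^3 - 9*g^2/4 + g/2 + 3/4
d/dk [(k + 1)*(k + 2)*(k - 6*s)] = 3*k^2 - 12*k*s + 6*k - 18*s + 2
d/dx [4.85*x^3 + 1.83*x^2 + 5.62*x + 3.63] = 14.55*x^2 + 3.66*x + 5.62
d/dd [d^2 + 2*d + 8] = 2*d + 2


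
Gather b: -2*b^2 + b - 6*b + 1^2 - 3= -2*b^2 - 5*b - 2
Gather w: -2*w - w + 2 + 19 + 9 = 30 - 3*w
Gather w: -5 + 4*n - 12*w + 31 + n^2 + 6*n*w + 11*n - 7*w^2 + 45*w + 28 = n^2 + 15*n - 7*w^2 + w*(6*n + 33) + 54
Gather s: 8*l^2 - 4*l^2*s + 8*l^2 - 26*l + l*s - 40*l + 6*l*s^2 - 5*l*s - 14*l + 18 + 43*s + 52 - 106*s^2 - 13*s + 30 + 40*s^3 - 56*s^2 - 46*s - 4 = 16*l^2 - 80*l + 40*s^3 + s^2*(6*l - 162) + s*(-4*l^2 - 4*l - 16) + 96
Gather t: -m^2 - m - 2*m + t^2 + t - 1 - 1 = -m^2 - 3*m + t^2 + t - 2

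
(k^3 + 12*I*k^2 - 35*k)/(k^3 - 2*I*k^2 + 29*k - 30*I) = k*(k + 7*I)/(k^2 - 7*I*k - 6)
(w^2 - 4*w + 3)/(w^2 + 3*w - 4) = (w - 3)/(w + 4)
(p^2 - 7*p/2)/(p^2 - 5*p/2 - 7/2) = p/(p + 1)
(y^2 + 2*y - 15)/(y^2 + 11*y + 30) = (y - 3)/(y + 6)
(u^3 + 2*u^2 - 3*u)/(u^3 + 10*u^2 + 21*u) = (u - 1)/(u + 7)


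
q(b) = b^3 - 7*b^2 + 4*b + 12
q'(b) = 3*b^2 - 14*b + 4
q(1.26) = 7.93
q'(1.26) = -8.88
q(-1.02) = -0.42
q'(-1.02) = 21.40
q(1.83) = 2.01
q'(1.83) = -11.57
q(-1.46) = -11.87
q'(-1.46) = 30.83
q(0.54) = 12.28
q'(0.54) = -2.69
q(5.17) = -16.23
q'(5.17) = 11.81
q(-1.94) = -29.41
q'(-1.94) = 42.45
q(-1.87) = -26.50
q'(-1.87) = 40.67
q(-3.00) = -90.00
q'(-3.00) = 73.00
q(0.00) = 12.00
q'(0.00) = 4.00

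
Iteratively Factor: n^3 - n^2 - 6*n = (n)*(n^2 - n - 6) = n*(n + 2)*(n - 3)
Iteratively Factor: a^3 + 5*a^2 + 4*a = (a + 1)*(a^2 + 4*a) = (a + 1)*(a + 4)*(a)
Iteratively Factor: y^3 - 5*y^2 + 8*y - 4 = (y - 1)*(y^2 - 4*y + 4) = (y - 2)*(y - 1)*(y - 2)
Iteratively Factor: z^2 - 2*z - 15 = (z - 5)*(z + 3)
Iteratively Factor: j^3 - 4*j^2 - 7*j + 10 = (j + 2)*(j^2 - 6*j + 5) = (j - 5)*(j + 2)*(j - 1)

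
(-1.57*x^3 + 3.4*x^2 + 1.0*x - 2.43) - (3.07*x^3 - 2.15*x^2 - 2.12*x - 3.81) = -4.64*x^3 + 5.55*x^2 + 3.12*x + 1.38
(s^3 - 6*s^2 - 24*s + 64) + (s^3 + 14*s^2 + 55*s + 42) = 2*s^3 + 8*s^2 + 31*s + 106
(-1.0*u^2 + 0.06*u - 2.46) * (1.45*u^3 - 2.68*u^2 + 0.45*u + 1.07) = -1.45*u^5 + 2.767*u^4 - 4.1778*u^3 + 5.5498*u^2 - 1.0428*u - 2.6322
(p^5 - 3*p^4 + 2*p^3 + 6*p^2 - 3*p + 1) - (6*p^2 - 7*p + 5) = p^5 - 3*p^4 + 2*p^3 + 4*p - 4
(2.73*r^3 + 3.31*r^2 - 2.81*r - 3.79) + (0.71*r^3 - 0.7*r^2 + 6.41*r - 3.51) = 3.44*r^3 + 2.61*r^2 + 3.6*r - 7.3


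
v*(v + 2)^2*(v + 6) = v^4 + 10*v^3 + 28*v^2 + 24*v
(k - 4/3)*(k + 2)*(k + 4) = k^3 + 14*k^2/3 - 32/3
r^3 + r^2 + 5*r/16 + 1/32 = (r + 1/4)^2*(r + 1/2)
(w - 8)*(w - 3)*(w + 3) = w^3 - 8*w^2 - 9*w + 72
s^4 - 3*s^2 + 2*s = s*(s - 1)^2*(s + 2)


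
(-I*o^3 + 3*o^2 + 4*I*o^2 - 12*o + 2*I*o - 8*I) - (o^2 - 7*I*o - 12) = -I*o^3 + 2*o^2 + 4*I*o^2 - 12*o + 9*I*o + 12 - 8*I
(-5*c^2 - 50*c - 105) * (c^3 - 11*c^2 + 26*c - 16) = -5*c^5 + 5*c^4 + 315*c^3 - 65*c^2 - 1930*c + 1680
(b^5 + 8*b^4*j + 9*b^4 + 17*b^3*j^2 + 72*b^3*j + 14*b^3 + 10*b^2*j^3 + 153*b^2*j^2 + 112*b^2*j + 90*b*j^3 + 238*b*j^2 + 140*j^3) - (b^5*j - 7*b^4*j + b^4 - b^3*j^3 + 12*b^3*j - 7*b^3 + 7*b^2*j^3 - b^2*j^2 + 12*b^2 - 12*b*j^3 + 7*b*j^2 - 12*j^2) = -b^5*j + b^5 + 15*b^4*j + 8*b^4 + b^3*j^3 + 17*b^3*j^2 + 60*b^3*j + 21*b^3 + 3*b^2*j^3 + 154*b^2*j^2 + 112*b^2*j - 12*b^2 + 102*b*j^3 + 231*b*j^2 + 140*j^3 + 12*j^2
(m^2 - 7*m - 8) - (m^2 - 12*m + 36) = 5*m - 44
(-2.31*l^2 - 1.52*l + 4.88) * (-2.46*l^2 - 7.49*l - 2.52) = 5.6826*l^4 + 21.0411*l^3 + 5.2012*l^2 - 32.7208*l - 12.2976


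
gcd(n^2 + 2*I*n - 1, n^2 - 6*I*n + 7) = n + I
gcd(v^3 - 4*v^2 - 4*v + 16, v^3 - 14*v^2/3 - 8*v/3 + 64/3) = v^2 - 2*v - 8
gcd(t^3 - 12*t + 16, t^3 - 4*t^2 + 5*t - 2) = t - 2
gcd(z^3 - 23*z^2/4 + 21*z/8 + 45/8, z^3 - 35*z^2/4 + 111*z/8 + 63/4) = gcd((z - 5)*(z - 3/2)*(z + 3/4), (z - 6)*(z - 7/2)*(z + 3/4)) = z + 3/4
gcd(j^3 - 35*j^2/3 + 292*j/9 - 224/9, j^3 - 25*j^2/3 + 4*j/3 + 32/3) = j^2 - 28*j/3 + 32/3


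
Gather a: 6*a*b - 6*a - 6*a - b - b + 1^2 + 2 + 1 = a*(6*b - 12) - 2*b + 4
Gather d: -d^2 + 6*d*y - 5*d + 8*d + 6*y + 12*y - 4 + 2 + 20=-d^2 + d*(6*y + 3) + 18*y + 18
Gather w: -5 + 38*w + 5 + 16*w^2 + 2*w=16*w^2 + 40*w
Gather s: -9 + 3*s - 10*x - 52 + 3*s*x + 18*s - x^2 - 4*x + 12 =s*(3*x + 21) - x^2 - 14*x - 49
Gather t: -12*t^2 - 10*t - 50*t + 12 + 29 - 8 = -12*t^2 - 60*t + 33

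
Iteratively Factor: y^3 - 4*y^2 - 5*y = (y)*(y^2 - 4*y - 5) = y*(y + 1)*(y - 5)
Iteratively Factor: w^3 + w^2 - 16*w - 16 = (w - 4)*(w^2 + 5*w + 4) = (w - 4)*(w + 1)*(w + 4)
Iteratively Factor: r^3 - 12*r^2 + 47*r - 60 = (r - 5)*(r^2 - 7*r + 12) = (r - 5)*(r - 4)*(r - 3)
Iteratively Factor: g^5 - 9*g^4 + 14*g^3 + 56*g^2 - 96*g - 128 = (g - 4)*(g^4 - 5*g^3 - 6*g^2 + 32*g + 32) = (g - 4)^2*(g^3 - g^2 - 10*g - 8) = (g - 4)^2*(g + 1)*(g^2 - 2*g - 8) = (g - 4)^3*(g + 1)*(g + 2)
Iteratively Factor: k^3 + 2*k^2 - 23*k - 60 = (k - 5)*(k^2 + 7*k + 12) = (k - 5)*(k + 4)*(k + 3)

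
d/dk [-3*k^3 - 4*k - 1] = -9*k^2 - 4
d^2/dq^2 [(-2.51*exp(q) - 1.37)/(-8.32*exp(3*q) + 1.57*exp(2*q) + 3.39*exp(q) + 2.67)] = (694.992896*exp(6*q) + 755.15232*exp(5*q) + 92.5127230000001*exp(4*q) + 647.723399*exp(3*q) + 232.648191*exp(2*q) - 29.946198*exp(q) + 5.493258)*exp(q)/(575.930368*exp(9*q) - 326.037504*exp(8*q) - 642.467904*exp(7*q) - 292.652101*exp(6*q) + 471.034431*exp(5*q) + 377.969256*exp(4*q) + 53.715879*exp(3*q) - 125.62884*exp(2*q) - 72.500913*exp(q) - 19.034163)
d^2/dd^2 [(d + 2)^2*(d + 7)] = 6*d + 22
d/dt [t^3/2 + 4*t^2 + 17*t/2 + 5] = 3*t^2/2 + 8*t + 17/2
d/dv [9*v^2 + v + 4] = 18*v + 1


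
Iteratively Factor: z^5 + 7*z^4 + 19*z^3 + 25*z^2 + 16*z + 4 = (z + 2)*(z^4 + 5*z^3 + 9*z^2 + 7*z + 2) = (z + 2)^2*(z^3 + 3*z^2 + 3*z + 1) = (z + 1)*(z + 2)^2*(z^2 + 2*z + 1) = (z + 1)^2*(z + 2)^2*(z + 1)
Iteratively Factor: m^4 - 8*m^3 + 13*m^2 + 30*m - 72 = (m - 3)*(m^3 - 5*m^2 - 2*m + 24) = (m - 3)*(m + 2)*(m^2 - 7*m + 12) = (m - 4)*(m - 3)*(m + 2)*(m - 3)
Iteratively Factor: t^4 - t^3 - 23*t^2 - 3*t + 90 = (t + 3)*(t^3 - 4*t^2 - 11*t + 30) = (t + 3)^2*(t^2 - 7*t + 10) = (t - 5)*(t + 3)^2*(t - 2)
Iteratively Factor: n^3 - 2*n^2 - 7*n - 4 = (n + 1)*(n^2 - 3*n - 4) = (n + 1)^2*(n - 4)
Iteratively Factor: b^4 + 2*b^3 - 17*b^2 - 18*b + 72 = (b + 3)*(b^3 - b^2 - 14*b + 24) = (b - 3)*(b + 3)*(b^2 + 2*b - 8) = (b - 3)*(b - 2)*(b + 3)*(b + 4)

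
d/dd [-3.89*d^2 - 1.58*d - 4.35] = -7.78*d - 1.58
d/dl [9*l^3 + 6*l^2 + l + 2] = 27*l^2 + 12*l + 1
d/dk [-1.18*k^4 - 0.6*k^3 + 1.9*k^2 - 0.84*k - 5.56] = -4.72*k^3 - 1.8*k^2 + 3.8*k - 0.84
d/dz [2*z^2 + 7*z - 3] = 4*z + 7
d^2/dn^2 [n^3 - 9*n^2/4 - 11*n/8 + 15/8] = 6*n - 9/2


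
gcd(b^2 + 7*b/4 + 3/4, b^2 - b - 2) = b + 1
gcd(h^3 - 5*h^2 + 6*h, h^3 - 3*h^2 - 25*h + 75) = h - 3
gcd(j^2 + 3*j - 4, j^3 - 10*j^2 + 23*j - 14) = j - 1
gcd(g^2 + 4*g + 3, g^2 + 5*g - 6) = 1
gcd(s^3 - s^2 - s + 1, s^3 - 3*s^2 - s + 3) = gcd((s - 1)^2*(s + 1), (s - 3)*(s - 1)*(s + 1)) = s^2 - 1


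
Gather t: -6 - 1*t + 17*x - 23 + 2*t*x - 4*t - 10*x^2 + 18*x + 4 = t*(2*x - 5) - 10*x^2 + 35*x - 25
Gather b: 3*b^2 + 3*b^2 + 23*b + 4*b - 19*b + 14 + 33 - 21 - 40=6*b^2 + 8*b - 14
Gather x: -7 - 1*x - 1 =-x - 8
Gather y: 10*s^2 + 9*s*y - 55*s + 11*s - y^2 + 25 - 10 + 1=10*s^2 + 9*s*y - 44*s - y^2 + 16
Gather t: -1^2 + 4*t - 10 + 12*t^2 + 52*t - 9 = 12*t^2 + 56*t - 20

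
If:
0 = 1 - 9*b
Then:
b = 1/9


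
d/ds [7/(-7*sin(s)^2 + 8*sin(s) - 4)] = 14*(7*sin(s) - 4)*cos(s)/(7*sin(s)^2 - 8*sin(s) + 4)^2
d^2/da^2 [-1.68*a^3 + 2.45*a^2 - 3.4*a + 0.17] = 4.9 - 10.08*a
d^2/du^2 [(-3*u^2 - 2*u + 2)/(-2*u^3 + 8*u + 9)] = 2*(12*u^6 + 24*u^5 + 96*u^4 + 410*u^3 + 312*u^2 - 108*u - 29)/(8*u^9 - 96*u^7 - 108*u^6 + 384*u^5 + 864*u^4 - 26*u^3 - 1728*u^2 - 1944*u - 729)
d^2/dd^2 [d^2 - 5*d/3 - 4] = 2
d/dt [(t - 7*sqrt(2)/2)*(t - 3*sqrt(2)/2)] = 2*t - 5*sqrt(2)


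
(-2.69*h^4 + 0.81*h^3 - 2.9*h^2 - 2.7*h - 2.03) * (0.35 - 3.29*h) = 8.8501*h^5 - 3.6064*h^4 + 9.8245*h^3 + 7.868*h^2 + 5.7337*h - 0.7105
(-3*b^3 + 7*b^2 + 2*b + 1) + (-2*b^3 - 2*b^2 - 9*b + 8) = -5*b^3 + 5*b^2 - 7*b + 9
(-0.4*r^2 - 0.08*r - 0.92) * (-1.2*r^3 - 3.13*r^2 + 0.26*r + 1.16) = 0.48*r^5 + 1.348*r^4 + 1.2504*r^3 + 2.3948*r^2 - 0.332*r - 1.0672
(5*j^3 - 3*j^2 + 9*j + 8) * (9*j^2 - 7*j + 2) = 45*j^5 - 62*j^4 + 112*j^3 + 3*j^2 - 38*j + 16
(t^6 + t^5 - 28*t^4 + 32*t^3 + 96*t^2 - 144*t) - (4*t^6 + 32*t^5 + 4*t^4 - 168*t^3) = -3*t^6 - 31*t^5 - 32*t^4 + 200*t^3 + 96*t^2 - 144*t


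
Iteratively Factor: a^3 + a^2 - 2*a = (a - 1)*(a^2 + 2*a) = a*(a - 1)*(a + 2)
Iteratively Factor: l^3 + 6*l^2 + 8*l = (l)*(l^2 + 6*l + 8) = l*(l + 4)*(l + 2)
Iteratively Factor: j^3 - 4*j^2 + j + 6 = (j - 2)*(j^2 - 2*j - 3) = (j - 2)*(j + 1)*(j - 3)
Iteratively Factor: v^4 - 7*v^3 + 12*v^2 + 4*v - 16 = (v - 2)*(v^3 - 5*v^2 + 2*v + 8) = (v - 2)^2*(v^2 - 3*v - 4) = (v - 2)^2*(v + 1)*(v - 4)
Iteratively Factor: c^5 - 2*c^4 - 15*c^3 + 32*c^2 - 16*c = (c - 1)*(c^4 - c^3 - 16*c^2 + 16*c) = c*(c - 1)*(c^3 - c^2 - 16*c + 16) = c*(c - 1)*(c + 4)*(c^2 - 5*c + 4) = c*(c - 1)^2*(c + 4)*(c - 4)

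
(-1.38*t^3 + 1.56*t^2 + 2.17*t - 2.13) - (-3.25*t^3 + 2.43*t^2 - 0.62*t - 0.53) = 1.87*t^3 - 0.87*t^2 + 2.79*t - 1.6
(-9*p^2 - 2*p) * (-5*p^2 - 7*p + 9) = 45*p^4 + 73*p^3 - 67*p^2 - 18*p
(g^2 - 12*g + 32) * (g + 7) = g^3 - 5*g^2 - 52*g + 224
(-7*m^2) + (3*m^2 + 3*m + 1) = -4*m^2 + 3*m + 1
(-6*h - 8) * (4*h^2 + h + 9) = -24*h^3 - 38*h^2 - 62*h - 72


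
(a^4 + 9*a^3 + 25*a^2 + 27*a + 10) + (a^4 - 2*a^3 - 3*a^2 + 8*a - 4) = 2*a^4 + 7*a^3 + 22*a^2 + 35*a + 6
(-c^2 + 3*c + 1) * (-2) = 2*c^2 - 6*c - 2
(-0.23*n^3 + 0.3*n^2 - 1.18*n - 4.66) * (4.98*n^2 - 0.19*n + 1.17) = -1.1454*n^5 + 1.5377*n^4 - 6.2025*n^3 - 22.6316*n^2 - 0.4952*n - 5.4522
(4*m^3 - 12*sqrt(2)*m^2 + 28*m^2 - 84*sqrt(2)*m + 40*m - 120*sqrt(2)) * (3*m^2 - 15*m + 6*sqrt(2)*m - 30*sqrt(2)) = 12*m^5 - 12*sqrt(2)*m^4 + 24*m^4 - 444*m^3 - 24*sqrt(2)*m^3 - 888*m^2 + 300*sqrt(2)*m^2 + 600*sqrt(2)*m + 3600*m + 7200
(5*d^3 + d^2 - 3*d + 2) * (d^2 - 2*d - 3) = 5*d^5 - 9*d^4 - 20*d^3 + 5*d^2 + 5*d - 6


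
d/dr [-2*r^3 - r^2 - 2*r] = -6*r^2 - 2*r - 2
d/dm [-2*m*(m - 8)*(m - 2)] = -6*m^2 + 40*m - 32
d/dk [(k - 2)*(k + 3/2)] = 2*k - 1/2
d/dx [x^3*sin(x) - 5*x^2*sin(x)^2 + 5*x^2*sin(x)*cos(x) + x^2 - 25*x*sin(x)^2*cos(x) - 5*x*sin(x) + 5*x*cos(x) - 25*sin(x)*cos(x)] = x^3*cos(x) + 3*x^2*sin(x) + 5*sqrt(2)*x^2*cos(2*x + pi/4) + 5*x*sin(x)/4 - 75*x*sin(3*x)/4 + 5*sqrt(2)*x*sin(2*x + pi/4) - 5*x*cos(x) - 3*x - 25*cos(x)/4 - 25*cos(2*x) + 25*cos(3*x)/4 + 5*sqrt(2)*cos(x + pi/4)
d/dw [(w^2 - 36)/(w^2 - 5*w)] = (-5*w^2 + 72*w - 180)/(w^2*(w^2 - 10*w + 25))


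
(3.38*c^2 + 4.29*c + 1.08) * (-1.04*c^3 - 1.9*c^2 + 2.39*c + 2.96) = -3.5152*c^5 - 10.8836*c^4 - 1.196*c^3 + 18.2059*c^2 + 15.2796*c + 3.1968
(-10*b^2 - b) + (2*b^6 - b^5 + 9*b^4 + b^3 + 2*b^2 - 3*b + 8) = 2*b^6 - b^5 + 9*b^4 + b^3 - 8*b^2 - 4*b + 8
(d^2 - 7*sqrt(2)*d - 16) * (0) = 0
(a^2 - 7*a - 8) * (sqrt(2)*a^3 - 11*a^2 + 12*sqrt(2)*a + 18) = sqrt(2)*a^5 - 11*a^4 - 7*sqrt(2)*a^4 + 4*sqrt(2)*a^3 + 77*a^3 - 84*sqrt(2)*a^2 + 106*a^2 - 96*sqrt(2)*a - 126*a - 144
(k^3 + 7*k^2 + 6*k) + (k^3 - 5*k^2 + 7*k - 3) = 2*k^3 + 2*k^2 + 13*k - 3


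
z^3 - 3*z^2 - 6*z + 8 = (z - 4)*(z - 1)*(z + 2)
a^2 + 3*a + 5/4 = (a + 1/2)*(a + 5/2)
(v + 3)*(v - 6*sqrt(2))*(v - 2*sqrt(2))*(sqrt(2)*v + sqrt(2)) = sqrt(2)*v^4 - 16*v^3 + 4*sqrt(2)*v^3 - 64*v^2 + 27*sqrt(2)*v^2 - 48*v + 96*sqrt(2)*v + 72*sqrt(2)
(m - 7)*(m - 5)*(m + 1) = m^3 - 11*m^2 + 23*m + 35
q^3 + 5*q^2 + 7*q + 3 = (q + 1)^2*(q + 3)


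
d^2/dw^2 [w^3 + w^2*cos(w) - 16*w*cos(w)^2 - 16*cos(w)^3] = -w^2*cos(w) - 4*w*sin(w) + 32*w*cos(2*w) + 6*w + 32*sin(2*w) + 14*cos(w) + 36*cos(3*w)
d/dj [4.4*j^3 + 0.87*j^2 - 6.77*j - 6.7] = 13.2*j^2 + 1.74*j - 6.77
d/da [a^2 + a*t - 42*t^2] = 2*a + t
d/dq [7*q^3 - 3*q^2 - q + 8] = 21*q^2 - 6*q - 1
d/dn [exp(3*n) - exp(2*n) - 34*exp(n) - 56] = (3*exp(2*n) - 2*exp(n) - 34)*exp(n)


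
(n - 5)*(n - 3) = n^2 - 8*n + 15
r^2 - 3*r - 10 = (r - 5)*(r + 2)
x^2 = x^2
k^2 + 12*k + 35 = (k + 5)*(k + 7)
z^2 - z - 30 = (z - 6)*(z + 5)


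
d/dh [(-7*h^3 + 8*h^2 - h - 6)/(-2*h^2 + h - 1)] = (14*h^4 - 14*h^3 + 27*h^2 - 40*h + 7)/(4*h^4 - 4*h^3 + 5*h^2 - 2*h + 1)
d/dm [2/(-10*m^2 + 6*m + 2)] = (10*m - 3)/(-5*m^2 + 3*m + 1)^2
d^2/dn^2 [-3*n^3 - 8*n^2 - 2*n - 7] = -18*n - 16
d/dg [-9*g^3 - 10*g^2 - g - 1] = -27*g^2 - 20*g - 1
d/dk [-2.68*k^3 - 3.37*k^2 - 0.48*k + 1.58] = -8.04*k^2 - 6.74*k - 0.48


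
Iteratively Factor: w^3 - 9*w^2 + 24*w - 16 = (w - 1)*(w^2 - 8*w + 16) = (w - 4)*(w - 1)*(w - 4)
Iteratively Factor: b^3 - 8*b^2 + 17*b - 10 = (b - 5)*(b^2 - 3*b + 2) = (b - 5)*(b - 2)*(b - 1)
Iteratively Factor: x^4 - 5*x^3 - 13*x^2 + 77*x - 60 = (x - 3)*(x^3 - 2*x^2 - 19*x + 20) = (x - 5)*(x - 3)*(x^2 + 3*x - 4) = (x - 5)*(x - 3)*(x + 4)*(x - 1)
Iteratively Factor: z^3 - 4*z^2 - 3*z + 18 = (z - 3)*(z^2 - z - 6) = (z - 3)*(z + 2)*(z - 3)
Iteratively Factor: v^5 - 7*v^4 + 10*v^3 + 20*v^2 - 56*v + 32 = (v + 2)*(v^4 - 9*v^3 + 28*v^2 - 36*v + 16) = (v - 2)*(v + 2)*(v^3 - 7*v^2 + 14*v - 8) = (v - 4)*(v - 2)*(v + 2)*(v^2 - 3*v + 2) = (v - 4)*(v - 2)*(v - 1)*(v + 2)*(v - 2)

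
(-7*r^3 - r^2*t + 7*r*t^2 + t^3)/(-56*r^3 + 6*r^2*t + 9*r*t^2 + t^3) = (r^2 - t^2)/(8*r^2 - 2*r*t - t^2)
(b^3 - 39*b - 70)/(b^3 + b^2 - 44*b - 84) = (b + 5)/(b + 6)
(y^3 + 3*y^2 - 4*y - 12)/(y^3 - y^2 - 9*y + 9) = (y^2 - 4)/(y^2 - 4*y + 3)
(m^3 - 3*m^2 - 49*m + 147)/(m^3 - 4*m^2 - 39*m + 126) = (m + 7)/(m + 6)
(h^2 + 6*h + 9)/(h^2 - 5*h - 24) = (h + 3)/(h - 8)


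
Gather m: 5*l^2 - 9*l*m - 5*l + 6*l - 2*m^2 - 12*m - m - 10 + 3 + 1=5*l^2 + l - 2*m^2 + m*(-9*l - 13) - 6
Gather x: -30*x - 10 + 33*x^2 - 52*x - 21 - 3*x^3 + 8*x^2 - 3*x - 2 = -3*x^3 + 41*x^2 - 85*x - 33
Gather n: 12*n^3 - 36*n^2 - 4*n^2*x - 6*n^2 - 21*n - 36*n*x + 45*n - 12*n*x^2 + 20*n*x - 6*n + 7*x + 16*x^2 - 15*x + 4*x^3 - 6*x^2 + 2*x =12*n^3 + n^2*(-4*x - 42) + n*(-12*x^2 - 16*x + 18) + 4*x^3 + 10*x^2 - 6*x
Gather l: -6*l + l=-5*l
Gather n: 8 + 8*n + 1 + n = 9*n + 9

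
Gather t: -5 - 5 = -10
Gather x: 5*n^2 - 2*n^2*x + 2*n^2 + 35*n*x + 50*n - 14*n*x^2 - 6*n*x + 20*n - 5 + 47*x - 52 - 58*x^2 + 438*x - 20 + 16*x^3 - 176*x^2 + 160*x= 7*n^2 + 70*n + 16*x^3 + x^2*(-14*n - 234) + x*(-2*n^2 + 29*n + 645) - 77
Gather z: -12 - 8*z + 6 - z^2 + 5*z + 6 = -z^2 - 3*z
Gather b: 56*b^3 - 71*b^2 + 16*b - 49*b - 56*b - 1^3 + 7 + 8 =56*b^3 - 71*b^2 - 89*b + 14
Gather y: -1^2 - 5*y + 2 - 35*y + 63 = 64 - 40*y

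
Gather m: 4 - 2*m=4 - 2*m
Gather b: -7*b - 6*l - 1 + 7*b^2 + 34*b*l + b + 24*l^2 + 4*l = 7*b^2 + b*(34*l - 6) + 24*l^2 - 2*l - 1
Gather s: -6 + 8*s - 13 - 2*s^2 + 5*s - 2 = -2*s^2 + 13*s - 21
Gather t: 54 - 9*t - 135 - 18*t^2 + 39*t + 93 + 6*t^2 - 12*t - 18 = -12*t^2 + 18*t - 6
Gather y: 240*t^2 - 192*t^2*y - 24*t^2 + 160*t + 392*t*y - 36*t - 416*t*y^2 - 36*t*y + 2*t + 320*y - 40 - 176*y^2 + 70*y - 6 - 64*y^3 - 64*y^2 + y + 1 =216*t^2 + 126*t - 64*y^3 + y^2*(-416*t - 240) + y*(-192*t^2 + 356*t + 391) - 45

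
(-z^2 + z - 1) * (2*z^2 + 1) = -2*z^4 + 2*z^3 - 3*z^2 + z - 1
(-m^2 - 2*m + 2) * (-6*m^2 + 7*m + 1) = 6*m^4 + 5*m^3 - 27*m^2 + 12*m + 2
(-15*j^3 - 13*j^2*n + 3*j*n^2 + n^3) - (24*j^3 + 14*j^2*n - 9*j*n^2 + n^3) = -39*j^3 - 27*j^2*n + 12*j*n^2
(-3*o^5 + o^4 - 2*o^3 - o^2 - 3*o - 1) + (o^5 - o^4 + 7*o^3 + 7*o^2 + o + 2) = -2*o^5 + 5*o^3 + 6*o^2 - 2*o + 1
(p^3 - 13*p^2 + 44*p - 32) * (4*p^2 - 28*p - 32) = 4*p^5 - 80*p^4 + 508*p^3 - 944*p^2 - 512*p + 1024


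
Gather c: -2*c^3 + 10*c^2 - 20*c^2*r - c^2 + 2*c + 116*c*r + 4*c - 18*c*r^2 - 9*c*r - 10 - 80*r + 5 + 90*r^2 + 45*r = -2*c^3 + c^2*(9 - 20*r) + c*(-18*r^2 + 107*r + 6) + 90*r^2 - 35*r - 5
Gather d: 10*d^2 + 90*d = 10*d^2 + 90*d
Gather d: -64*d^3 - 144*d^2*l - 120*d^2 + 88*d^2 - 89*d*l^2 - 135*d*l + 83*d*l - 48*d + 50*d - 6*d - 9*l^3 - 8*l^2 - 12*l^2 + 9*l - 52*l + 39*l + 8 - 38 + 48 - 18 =-64*d^3 + d^2*(-144*l - 32) + d*(-89*l^2 - 52*l - 4) - 9*l^3 - 20*l^2 - 4*l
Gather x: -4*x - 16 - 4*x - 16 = -8*x - 32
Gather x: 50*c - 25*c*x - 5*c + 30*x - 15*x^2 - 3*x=45*c - 15*x^2 + x*(27 - 25*c)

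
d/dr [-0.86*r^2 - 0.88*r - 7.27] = -1.72*r - 0.88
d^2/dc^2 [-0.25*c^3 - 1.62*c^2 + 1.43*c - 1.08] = -1.5*c - 3.24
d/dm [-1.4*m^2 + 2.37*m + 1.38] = 2.37 - 2.8*m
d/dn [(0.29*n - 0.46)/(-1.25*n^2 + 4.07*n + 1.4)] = (0.3625*n^2 - 1.15*n + 2.2782)/(1.5625*n^4 - 10.175*n^3 + 13.0649*n^2 + 11.396*n + 1.96)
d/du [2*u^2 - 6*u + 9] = 4*u - 6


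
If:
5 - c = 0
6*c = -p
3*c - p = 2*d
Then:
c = 5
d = 45/2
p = -30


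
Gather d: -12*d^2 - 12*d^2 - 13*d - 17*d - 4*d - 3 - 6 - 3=-24*d^2 - 34*d - 12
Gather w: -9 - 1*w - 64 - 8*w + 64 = -9*w - 9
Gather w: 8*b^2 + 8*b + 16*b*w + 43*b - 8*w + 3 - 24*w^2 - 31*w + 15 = 8*b^2 + 51*b - 24*w^2 + w*(16*b - 39) + 18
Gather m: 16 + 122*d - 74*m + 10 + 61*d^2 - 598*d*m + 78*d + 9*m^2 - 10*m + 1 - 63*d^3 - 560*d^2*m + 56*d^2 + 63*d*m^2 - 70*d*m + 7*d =-63*d^3 + 117*d^2 + 207*d + m^2*(63*d + 9) + m*(-560*d^2 - 668*d - 84) + 27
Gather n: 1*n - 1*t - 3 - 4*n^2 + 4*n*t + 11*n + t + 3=-4*n^2 + n*(4*t + 12)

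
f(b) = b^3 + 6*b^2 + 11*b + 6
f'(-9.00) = 146.00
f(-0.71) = 0.86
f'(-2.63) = 0.19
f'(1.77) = 41.64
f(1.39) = 35.57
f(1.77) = 49.81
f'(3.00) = 74.00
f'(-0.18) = 8.94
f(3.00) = 120.00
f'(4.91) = 142.24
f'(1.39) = 33.48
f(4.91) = 323.03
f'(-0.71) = 3.99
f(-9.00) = -336.00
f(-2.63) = 0.38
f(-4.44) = -12.09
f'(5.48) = 166.85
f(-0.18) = 4.21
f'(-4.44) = 16.86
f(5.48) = 411.03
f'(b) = 3*b^2 + 12*b + 11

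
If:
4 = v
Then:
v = 4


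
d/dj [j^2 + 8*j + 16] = 2*j + 8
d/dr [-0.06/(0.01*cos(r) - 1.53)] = -0.0006*sin(r)/(0.01*cos(r) - 1.53)^2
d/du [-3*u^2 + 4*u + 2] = 4 - 6*u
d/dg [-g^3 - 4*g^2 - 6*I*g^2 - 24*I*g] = -3*g^2 - 4*g*(2 + 3*I) - 24*I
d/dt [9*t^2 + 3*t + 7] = 18*t + 3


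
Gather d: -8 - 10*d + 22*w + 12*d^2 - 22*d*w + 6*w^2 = 12*d^2 + d*(-22*w - 10) + 6*w^2 + 22*w - 8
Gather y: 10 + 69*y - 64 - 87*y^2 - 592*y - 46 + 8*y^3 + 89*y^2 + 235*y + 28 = 8*y^3 + 2*y^2 - 288*y - 72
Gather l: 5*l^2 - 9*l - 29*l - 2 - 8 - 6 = 5*l^2 - 38*l - 16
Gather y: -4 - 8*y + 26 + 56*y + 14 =48*y + 36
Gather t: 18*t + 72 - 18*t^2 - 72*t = -18*t^2 - 54*t + 72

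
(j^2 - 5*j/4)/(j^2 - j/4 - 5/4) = j/(j + 1)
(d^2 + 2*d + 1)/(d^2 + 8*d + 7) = (d + 1)/(d + 7)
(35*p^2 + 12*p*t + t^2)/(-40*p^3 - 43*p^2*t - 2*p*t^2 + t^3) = (-7*p - t)/(8*p^2 + 7*p*t - t^2)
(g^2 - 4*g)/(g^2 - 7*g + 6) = g*(g - 4)/(g^2 - 7*g + 6)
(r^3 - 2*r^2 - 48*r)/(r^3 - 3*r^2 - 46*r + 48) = r/(r - 1)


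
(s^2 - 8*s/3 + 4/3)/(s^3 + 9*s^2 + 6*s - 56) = (s - 2/3)/(s^2 + 11*s + 28)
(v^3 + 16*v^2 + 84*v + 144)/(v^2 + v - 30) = (v^2 + 10*v + 24)/(v - 5)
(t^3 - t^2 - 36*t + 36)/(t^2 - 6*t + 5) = (t^2 - 36)/(t - 5)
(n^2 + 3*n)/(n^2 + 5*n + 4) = n*(n + 3)/(n^2 + 5*n + 4)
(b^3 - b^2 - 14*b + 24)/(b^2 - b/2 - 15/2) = 2*(b^2 + 2*b - 8)/(2*b + 5)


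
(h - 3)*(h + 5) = h^2 + 2*h - 15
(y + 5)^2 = y^2 + 10*y + 25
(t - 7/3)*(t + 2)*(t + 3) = t^3 + 8*t^2/3 - 17*t/3 - 14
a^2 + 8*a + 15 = (a + 3)*(a + 5)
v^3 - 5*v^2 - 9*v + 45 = (v - 5)*(v - 3)*(v + 3)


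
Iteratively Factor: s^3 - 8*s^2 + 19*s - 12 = (s - 4)*(s^2 - 4*s + 3) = (s - 4)*(s - 1)*(s - 3)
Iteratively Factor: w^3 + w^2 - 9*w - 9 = (w + 1)*(w^2 - 9) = (w - 3)*(w + 1)*(w + 3)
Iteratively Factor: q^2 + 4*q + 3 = (q + 3)*(q + 1)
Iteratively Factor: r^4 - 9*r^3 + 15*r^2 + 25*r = (r - 5)*(r^3 - 4*r^2 - 5*r) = (r - 5)^2*(r^2 + r) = (r - 5)^2*(r + 1)*(r)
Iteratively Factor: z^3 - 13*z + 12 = (z - 3)*(z^2 + 3*z - 4) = (z - 3)*(z + 4)*(z - 1)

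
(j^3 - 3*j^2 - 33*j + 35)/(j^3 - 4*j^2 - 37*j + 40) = (j - 7)/(j - 8)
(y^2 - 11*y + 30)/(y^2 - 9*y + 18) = (y - 5)/(y - 3)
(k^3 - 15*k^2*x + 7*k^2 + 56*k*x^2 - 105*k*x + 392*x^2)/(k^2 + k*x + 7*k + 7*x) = (k^2 - 15*k*x + 56*x^2)/(k + x)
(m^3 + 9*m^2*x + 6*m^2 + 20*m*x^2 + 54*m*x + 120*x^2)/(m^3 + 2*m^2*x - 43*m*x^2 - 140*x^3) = (-m - 6)/(-m + 7*x)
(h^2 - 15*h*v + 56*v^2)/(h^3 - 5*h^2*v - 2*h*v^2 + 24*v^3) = (h^2 - 15*h*v + 56*v^2)/(h^3 - 5*h^2*v - 2*h*v^2 + 24*v^3)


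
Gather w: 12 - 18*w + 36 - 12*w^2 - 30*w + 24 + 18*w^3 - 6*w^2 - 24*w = 18*w^3 - 18*w^2 - 72*w + 72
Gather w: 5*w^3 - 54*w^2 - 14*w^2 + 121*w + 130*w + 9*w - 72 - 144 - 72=5*w^3 - 68*w^2 + 260*w - 288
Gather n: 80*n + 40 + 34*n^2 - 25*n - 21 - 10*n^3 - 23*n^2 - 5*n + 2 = -10*n^3 + 11*n^2 + 50*n + 21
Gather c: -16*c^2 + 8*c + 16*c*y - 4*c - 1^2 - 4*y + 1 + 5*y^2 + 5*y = -16*c^2 + c*(16*y + 4) + 5*y^2 + y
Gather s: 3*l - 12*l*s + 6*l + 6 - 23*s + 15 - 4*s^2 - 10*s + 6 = 9*l - 4*s^2 + s*(-12*l - 33) + 27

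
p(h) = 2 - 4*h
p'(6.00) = -4.00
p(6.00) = -22.00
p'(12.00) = -4.00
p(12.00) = -46.00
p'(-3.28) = -4.00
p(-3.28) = 15.12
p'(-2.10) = -4.00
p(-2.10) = 10.40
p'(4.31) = -4.00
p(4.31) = -15.24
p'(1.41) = -4.00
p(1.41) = -3.64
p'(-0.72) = -4.00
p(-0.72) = 4.88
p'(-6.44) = -4.00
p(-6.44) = 27.76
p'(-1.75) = -4.00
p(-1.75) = 9.00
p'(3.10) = -4.00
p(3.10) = -10.40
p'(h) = -4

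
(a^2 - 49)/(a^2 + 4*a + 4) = (a^2 - 49)/(a^2 + 4*a + 4)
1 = 1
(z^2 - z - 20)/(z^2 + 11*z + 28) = (z - 5)/(z + 7)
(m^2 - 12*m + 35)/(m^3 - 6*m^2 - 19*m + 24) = (m^2 - 12*m + 35)/(m^3 - 6*m^2 - 19*m + 24)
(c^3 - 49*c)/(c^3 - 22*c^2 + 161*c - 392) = c*(c + 7)/(c^2 - 15*c + 56)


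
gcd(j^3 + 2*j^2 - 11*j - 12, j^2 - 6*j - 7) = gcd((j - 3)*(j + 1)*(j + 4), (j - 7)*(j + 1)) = j + 1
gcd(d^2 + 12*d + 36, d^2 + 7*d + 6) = d + 6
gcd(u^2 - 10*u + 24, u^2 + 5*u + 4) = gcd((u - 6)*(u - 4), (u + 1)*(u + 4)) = 1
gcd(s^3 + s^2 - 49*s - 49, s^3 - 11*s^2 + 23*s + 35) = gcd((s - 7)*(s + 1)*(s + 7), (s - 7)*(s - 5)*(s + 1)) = s^2 - 6*s - 7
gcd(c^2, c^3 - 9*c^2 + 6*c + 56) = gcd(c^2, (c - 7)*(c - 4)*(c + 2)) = 1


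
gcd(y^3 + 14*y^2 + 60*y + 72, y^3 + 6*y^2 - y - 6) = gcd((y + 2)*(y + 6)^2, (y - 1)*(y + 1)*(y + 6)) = y + 6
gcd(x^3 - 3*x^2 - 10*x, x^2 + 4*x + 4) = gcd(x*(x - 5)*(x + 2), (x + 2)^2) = x + 2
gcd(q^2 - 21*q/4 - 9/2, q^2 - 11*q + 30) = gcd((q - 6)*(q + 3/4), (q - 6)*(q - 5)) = q - 6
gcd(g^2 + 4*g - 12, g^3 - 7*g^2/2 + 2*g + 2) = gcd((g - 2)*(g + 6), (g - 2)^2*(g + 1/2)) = g - 2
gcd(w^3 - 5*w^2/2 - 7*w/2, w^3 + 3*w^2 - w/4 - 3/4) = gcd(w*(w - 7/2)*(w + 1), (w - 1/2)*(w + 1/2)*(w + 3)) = 1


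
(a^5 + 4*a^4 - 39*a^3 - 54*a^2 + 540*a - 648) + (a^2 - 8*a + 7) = a^5 + 4*a^4 - 39*a^3 - 53*a^2 + 532*a - 641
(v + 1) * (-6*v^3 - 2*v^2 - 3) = -6*v^4 - 8*v^3 - 2*v^2 - 3*v - 3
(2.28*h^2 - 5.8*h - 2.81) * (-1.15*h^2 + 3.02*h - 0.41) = -2.622*h^4 + 13.5556*h^3 - 15.2193*h^2 - 6.1082*h + 1.1521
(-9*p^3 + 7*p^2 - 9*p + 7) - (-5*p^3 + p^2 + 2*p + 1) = -4*p^3 + 6*p^2 - 11*p + 6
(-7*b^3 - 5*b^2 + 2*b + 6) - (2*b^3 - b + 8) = -9*b^3 - 5*b^2 + 3*b - 2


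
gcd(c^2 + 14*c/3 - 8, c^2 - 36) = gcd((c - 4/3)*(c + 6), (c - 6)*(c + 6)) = c + 6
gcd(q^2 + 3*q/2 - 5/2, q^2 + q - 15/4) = q + 5/2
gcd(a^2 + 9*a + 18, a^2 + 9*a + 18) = a^2 + 9*a + 18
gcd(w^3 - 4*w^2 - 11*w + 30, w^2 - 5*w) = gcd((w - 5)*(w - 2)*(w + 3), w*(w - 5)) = w - 5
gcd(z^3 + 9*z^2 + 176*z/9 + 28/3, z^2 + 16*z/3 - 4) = z + 6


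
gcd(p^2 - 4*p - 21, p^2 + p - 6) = p + 3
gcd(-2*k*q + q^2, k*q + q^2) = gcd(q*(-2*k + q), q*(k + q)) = q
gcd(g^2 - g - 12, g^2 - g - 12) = g^2 - g - 12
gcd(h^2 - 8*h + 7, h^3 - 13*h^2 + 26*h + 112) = h - 7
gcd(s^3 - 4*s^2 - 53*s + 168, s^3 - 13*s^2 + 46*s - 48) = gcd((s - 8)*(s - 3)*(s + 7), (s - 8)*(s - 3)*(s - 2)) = s^2 - 11*s + 24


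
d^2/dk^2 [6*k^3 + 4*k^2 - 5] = 36*k + 8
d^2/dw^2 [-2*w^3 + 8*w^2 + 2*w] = 16 - 12*w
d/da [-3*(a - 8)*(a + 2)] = 18 - 6*a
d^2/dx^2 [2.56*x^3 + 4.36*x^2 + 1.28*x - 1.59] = 15.36*x + 8.72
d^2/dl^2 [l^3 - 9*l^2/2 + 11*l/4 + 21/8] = 6*l - 9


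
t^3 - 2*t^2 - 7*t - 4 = (t - 4)*(t + 1)^2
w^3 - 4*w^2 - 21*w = w*(w - 7)*(w + 3)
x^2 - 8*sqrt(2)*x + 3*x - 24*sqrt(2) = (x + 3)*(x - 8*sqrt(2))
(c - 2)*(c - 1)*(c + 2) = c^3 - c^2 - 4*c + 4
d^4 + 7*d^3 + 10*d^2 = d^2*(d + 2)*(d + 5)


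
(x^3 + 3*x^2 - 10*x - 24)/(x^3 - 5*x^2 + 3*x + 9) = (x^2 + 6*x + 8)/(x^2 - 2*x - 3)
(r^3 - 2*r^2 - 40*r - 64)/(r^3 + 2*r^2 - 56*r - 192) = (r + 2)/(r + 6)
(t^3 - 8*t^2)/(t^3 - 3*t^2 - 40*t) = t/(t + 5)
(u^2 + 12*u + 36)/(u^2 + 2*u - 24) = (u + 6)/(u - 4)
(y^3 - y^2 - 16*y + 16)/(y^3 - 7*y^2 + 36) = (y^3 - y^2 - 16*y + 16)/(y^3 - 7*y^2 + 36)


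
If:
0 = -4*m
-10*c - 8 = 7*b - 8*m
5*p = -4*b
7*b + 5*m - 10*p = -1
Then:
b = -1/15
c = -113/150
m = 0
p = 4/75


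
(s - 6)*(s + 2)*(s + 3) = s^3 - s^2 - 24*s - 36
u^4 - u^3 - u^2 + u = u*(u - 1)^2*(u + 1)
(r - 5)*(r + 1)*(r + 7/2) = r^3 - r^2/2 - 19*r - 35/2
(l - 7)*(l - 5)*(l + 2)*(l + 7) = l^4 - 3*l^3 - 59*l^2 + 147*l + 490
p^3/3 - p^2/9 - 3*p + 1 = (p/3 + 1)*(p - 3)*(p - 1/3)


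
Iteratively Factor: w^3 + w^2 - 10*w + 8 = (w - 1)*(w^2 + 2*w - 8) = (w - 2)*(w - 1)*(w + 4)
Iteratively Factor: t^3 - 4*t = (t)*(t^2 - 4) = t*(t - 2)*(t + 2)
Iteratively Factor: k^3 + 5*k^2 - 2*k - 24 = (k + 3)*(k^2 + 2*k - 8) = (k + 3)*(k + 4)*(k - 2)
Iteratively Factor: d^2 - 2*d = (d - 2)*(d)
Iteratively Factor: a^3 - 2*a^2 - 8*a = (a - 4)*(a^2 + 2*a) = a*(a - 4)*(a + 2)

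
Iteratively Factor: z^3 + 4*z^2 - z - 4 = (z + 1)*(z^2 + 3*z - 4) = (z - 1)*(z + 1)*(z + 4)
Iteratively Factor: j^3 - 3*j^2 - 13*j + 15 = (j - 5)*(j^2 + 2*j - 3) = (j - 5)*(j - 1)*(j + 3)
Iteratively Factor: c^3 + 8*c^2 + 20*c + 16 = (c + 2)*(c^2 + 6*c + 8) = (c + 2)*(c + 4)*(c + 2)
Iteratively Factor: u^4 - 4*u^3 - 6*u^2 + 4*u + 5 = (u + 1)*(u^3 - 5*u^2 - u + 5) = (u - 1)*(u + 1)*(u^2 - 4*u - 5) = (u - 1)*(u + 1)^2*(u - 5)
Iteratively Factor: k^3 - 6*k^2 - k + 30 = (k + 2)*(k^2 - 8*k + 15) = (k - 5)*(k + 2)*(k - 3)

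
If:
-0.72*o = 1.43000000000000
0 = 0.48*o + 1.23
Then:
No Solution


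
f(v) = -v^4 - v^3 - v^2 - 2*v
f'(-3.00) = 85.00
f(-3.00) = -57.00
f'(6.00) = -986.00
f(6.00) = -1560.00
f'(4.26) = -374.20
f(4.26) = -433.31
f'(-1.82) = 15.82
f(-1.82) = -4.62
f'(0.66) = -5.78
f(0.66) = -2.23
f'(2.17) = -61.34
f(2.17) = -41.44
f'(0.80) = -7.57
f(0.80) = -3.16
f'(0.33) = -3.13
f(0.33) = -0.82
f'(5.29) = -688.68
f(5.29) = -969.71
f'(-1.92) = 19.09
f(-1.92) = -6.36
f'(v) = -4*v^3 - 3*v^2 - 2*v - 2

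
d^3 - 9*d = d*(d - 3)*(d + 3)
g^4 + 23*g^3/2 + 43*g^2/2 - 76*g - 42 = (g - 2)*(g + 1/2)*(g + 6)*(g + 7)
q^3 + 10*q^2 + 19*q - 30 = (q - 1)*(q + 5)*(q + 6)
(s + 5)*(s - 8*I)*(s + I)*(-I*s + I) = -I*s^4 - 7*s^3 - 4*I*s^3 - 28*s^2 - 3*I*s^2 + 35*s - 32*I*s + 40*I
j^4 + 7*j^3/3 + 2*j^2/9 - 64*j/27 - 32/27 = (j - 1)*(j + 2/3)*(j + 4/3)^2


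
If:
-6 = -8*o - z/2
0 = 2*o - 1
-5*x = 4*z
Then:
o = 1/2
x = -16/5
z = 4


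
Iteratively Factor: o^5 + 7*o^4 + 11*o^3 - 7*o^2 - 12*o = (o)*(o^4 + 7*o^3 + 11*o^2 - 7*o - 12) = o*(o + 4)*(o^3 + 3*o^2 - o - 3) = o*(o - 1)*(o + 4)*(o^2 + 4*o + 3) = o*(o - 1)*(o + 3)*(o + 4)*(o + 1)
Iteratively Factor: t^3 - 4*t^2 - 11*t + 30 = (t + 3)*(t^2 - 7*t + 10) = (t - 5)*(t + 3)*(t - 2)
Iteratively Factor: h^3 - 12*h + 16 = (h + 4)*(h^2 - 4*h + 4) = (h - 2)*(h + 4)*(h - 2)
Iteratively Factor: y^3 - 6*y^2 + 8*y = (y - 2)*(y^2 - 4*y) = (y - 4)*(y - 2)*(y)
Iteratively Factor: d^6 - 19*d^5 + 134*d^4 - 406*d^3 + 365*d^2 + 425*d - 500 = (d + 1)*(d^5 - 20*d^4 + 154*d^3 - 560*d^2 + 925*d - 500) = (d - 5)*(d + 1)*(d^4 - 15*d^3 + 79*d^2 - 165*d + 100) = (d - 5)*(d - 1)*(d + 1)*(d^3 - 14*d^2 + 65*d - 100) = (d - 5)*(d - 4)*(d - 1)*(d + 1)*(d^2 - 10*d + 25) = (d - 5)^2*(d - 4)*(d - 1)*(d + 1)*(d - 5)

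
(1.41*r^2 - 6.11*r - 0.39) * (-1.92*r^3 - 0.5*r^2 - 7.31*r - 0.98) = -2.7072*r^5 + 11.0262*r^4 - 6.5033*r^3 + 43.4773*r^2 + 8.8387*r + 0.3822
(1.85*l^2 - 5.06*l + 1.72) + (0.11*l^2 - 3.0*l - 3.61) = 1.96*l^2 - 8.06*l - 1.89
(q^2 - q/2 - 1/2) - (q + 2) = q^2 - 3*q/2 - 5/2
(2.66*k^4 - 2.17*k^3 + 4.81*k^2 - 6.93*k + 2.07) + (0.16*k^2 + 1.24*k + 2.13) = 2.66*k^4 - 2.17*k^3 + 4.97*k^2 - 5.69*k + 4.2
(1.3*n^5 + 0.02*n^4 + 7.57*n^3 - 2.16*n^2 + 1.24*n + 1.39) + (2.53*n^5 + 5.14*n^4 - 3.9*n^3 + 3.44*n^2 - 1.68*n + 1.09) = 3.83*n^5 + 5.16*n^4 + 3.67*n^3 + 1.28*n^2 - 0.44*n + 2.48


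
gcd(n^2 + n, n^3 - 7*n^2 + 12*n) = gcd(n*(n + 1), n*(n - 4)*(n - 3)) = n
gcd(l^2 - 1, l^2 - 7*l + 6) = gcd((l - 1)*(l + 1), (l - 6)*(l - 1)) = l - 1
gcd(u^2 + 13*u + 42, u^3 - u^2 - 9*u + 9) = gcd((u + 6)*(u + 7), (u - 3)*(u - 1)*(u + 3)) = 1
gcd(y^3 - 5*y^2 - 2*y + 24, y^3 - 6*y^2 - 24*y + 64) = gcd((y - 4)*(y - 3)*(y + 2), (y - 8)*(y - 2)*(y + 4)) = 1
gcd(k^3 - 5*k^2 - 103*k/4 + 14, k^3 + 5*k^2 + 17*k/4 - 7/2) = k^2 + 3*k - 7/4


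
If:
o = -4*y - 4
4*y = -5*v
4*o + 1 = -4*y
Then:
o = 1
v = 1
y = -5/4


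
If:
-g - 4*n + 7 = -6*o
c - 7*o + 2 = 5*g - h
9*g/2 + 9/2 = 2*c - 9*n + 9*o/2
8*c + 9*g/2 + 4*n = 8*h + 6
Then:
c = 216*o/37 + 6219/296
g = 44*o/37 + 358/37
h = 263*o/37 + 7509/296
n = 89*o/74 - 99/148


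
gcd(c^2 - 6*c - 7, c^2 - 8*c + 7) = c - 7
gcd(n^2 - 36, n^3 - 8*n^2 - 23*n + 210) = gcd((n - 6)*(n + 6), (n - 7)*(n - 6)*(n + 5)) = n - 6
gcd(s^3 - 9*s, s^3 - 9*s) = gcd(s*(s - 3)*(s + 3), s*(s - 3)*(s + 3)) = s^3 - 9*s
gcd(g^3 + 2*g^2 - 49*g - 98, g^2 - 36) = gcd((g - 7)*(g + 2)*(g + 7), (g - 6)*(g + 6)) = 1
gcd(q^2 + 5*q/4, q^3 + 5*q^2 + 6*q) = q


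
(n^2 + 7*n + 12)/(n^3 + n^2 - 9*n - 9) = (n + 4)/(n^2 - 2*n - 3)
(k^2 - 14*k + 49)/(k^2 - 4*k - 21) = (k - 7)/(k + 3)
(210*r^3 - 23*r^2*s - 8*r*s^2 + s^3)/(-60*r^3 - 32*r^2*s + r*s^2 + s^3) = (-7*r + s)/(2*r + s)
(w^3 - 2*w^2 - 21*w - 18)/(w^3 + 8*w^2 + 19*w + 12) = (w - 6)/(w + 4)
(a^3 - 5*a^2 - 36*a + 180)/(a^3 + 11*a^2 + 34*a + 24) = (a^2 - 11*a + 30)/(a^2 + 5*a + 4)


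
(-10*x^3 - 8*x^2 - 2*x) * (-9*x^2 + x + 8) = 90*x^5 + 62*x^4 - 70*x^3 - 66*x^2 - 16*x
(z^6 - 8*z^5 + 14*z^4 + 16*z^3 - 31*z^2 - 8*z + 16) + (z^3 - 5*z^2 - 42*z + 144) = z^6 - 8*z^5 + 14*z^4 + 17*z^3 - 36*z^2 - 50*z + 160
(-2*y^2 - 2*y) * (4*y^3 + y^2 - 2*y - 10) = -8*y^5 - 10*y^4 + 2*y^3 + 24*y^2 + 20*y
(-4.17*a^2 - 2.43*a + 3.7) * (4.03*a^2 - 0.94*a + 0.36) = -16.8051*a^4 - 5.8731*a^3 + 15.694*a^2 - 4.3528*a + 1.332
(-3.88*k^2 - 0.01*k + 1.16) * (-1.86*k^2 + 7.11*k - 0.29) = 7.2168*k^4 - 27.5682*k^3 - 1.1035*k^2 + 8.2505*k - 0.3364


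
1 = 1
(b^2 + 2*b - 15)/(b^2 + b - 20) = (b - 3)/(b - 4)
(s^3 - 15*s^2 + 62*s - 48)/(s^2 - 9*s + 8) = s - 6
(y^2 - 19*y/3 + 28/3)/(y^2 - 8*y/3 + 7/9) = 3*(y - 4)/(3*y - 1)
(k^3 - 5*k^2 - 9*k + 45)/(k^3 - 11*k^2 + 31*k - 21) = (k^2 - 2*k - 15)/(k^2 - 8*k + 7)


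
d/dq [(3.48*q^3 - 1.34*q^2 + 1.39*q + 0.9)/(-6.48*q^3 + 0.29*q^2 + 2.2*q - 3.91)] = (-7.674*q^4 + 33.3264*q^3 - 26.6755*q^2 + 9.9568*q - 7.4149)/(41.9904*q^6 - 3.7584*q^5 - 28.4279*q^4 + 51.9496*q^3 + 2.5722*q^2 - 17.204*q + 15.2881)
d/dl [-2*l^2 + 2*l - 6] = 2 - 4*l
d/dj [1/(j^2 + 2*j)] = 2*(-j - 1)/(j^2*(j + 2)^2)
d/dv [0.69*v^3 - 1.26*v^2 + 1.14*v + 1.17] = 2.07*v^2 - 2.52*v + 1.14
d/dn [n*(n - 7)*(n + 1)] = 3*n^2 - 12*n - 7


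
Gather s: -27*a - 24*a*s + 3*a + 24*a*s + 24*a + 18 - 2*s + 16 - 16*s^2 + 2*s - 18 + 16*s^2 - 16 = 0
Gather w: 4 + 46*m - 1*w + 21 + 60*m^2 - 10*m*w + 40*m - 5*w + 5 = 60*m^2 + 86*m + w*(-10*m - 6) + 30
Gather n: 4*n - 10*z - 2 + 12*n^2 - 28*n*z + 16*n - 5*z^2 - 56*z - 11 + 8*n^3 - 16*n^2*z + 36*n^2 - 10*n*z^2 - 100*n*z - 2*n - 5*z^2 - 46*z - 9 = 8*n^3 + n^2*(48 - 16*z) + n*(-10*z^2 - 128*z + 18) - 10*z^2 - 112*z - 22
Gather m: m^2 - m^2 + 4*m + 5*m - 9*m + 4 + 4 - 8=0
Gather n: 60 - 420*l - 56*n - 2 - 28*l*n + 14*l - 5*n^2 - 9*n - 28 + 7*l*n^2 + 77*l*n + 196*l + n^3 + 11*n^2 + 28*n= -210*l + n^3 + n^2*(7*l + 6) + n*(49*l - 37) + 30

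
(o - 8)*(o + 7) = o^2 - o - 56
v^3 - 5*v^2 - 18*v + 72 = (v - 6)*(v - 3)*(v + 4)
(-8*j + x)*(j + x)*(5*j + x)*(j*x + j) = -40*j^4*x - 40*j^4 - 43*j^3*x^2 - 43*j^3*x - 2*j^2*x^3 - 2*j^2*x^2 + j*x^4 + j*x^3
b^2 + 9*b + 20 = (b + 4)*(b + 5)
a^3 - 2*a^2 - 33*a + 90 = (a - 5)*(a - 3)*(a + 6)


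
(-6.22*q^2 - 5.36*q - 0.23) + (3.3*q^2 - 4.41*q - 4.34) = -2.92*q^2 - 9.77*q - 4.57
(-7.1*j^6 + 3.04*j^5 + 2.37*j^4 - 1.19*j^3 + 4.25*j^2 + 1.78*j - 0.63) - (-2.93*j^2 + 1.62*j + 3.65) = -7.1*j^6 + 3.04*j^5 + 2.37*j^4 - 1.19*j^3 + 7.18*j^2 + 0.16*j - 4.28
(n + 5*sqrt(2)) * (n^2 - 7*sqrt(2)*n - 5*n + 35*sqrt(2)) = n^3 - 5*n^2 - 2*sqrt(2)*n^2 - 70*n + 10*sqrt(2)*n + 350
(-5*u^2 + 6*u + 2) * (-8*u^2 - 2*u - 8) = 40*u^4 - 38*u^3 + 12*u^2 - 52*u - 16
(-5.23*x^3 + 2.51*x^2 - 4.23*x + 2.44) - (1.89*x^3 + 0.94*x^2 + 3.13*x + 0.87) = -7.12*x^3 + 1.57*x^2 - 7.36*x + 1.57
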